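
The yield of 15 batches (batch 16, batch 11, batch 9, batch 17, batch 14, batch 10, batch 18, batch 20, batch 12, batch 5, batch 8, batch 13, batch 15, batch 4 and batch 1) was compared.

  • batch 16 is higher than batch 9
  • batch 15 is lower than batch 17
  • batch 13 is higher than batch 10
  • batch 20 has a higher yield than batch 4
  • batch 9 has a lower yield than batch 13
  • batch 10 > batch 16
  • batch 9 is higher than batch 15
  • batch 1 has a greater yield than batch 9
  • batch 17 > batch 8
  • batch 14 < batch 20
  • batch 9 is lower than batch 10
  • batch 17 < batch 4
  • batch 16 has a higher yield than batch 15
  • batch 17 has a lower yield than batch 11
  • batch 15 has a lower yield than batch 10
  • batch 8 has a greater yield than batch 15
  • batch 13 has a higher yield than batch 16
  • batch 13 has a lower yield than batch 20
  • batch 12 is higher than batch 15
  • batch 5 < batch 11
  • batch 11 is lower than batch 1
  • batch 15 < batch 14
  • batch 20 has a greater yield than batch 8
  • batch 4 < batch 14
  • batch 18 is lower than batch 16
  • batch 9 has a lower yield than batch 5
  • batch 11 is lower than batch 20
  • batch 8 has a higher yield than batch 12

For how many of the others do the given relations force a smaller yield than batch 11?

6

Directly below batch 11: batch 17, batch 5.
One step further: batch 15, batch 9, batch 8 (5 so far).
One step further: batch 12 (6 so far).
Nothing else is reachable below batch 11; 6 in all.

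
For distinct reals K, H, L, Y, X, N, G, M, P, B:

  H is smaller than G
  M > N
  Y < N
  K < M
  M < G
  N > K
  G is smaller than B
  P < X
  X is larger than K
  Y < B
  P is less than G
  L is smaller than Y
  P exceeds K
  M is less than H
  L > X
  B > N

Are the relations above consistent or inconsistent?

The single ordering K < P < X < L < Y < N < M < H < G < B satisfies every listed relation, so no contradiction arises.

consistent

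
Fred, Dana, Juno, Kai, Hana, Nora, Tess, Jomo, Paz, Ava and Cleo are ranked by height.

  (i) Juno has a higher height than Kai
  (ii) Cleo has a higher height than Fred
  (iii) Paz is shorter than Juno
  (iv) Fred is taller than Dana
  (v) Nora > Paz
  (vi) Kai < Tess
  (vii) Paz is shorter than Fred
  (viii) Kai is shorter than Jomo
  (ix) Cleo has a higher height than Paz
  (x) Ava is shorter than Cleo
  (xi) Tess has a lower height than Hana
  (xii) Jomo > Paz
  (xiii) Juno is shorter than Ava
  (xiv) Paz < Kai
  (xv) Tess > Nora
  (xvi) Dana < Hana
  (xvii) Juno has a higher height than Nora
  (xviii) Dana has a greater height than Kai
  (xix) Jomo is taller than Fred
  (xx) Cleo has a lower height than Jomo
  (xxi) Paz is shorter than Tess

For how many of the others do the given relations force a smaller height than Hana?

5

Directly below Hana: Tess, Dana.
One step further: Paz, Kai, Nora (5 so far).
No other element is forced below Hana by the given relations, so the count is 5.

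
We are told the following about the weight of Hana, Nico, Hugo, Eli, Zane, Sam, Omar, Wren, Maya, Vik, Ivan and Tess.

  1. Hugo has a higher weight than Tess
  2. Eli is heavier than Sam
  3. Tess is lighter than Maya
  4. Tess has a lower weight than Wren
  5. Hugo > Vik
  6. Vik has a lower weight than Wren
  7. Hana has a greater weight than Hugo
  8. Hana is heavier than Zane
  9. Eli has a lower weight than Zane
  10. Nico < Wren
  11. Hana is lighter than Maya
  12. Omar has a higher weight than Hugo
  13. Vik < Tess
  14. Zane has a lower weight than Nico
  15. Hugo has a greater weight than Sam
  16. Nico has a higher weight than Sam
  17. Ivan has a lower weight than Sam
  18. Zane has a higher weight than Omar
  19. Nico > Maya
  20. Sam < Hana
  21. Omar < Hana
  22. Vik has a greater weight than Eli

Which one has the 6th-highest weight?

Omar

Chaining the given pairs: Ivan < Sam < Eli < Vik < Tess < Hugo < Omar < Zane < Hana < Maya < Nico < Wren.
The 6th largest is Omar.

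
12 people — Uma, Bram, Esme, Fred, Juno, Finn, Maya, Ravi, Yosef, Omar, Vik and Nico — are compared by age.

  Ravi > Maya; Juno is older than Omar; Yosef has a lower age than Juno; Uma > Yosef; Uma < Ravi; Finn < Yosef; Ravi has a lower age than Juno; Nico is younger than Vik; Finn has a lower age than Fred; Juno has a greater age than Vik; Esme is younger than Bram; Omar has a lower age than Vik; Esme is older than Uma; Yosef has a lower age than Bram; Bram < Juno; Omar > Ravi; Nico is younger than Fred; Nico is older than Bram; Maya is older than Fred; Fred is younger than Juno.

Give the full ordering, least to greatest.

The consecutive links are each given: Finn < Yosef; Yosef < Uma; Uma < Esme; Esme < Bram; Bram < Nico; Nico < Fred; Fred < Maya; Maya < Ravi; Ravi < Omar; Omar < Vik; Vik < Juno.

Finn < Yosef < Uma < Esme < Bram < Nico < Fred < Maya < Ravi < Omar < Vik < Juno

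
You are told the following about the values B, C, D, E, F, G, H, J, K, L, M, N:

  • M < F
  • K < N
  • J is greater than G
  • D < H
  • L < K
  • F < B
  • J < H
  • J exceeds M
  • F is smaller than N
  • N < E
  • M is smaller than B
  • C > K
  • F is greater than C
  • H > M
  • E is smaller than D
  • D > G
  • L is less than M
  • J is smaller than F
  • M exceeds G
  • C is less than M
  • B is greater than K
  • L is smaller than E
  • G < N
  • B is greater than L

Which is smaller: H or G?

G

Chaining the given relations: G < M < J < F < N < E < D < H.
So G < H; G is the smaller of the two.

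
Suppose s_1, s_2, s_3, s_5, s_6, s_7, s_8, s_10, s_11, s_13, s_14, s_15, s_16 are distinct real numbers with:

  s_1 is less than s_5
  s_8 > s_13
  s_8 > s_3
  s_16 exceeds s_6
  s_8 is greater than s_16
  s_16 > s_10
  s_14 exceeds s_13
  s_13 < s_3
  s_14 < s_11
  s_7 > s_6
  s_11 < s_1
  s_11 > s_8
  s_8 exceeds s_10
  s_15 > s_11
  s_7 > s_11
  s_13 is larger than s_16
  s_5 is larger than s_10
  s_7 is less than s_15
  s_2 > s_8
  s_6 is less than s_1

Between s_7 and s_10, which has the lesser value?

Following the relations from s_10: s_10 < s_16 < s_13 < s_3 < s_8 < s_11 < s_7.
So s_10 < s_7; s_10 is the smaller of the two.

s_10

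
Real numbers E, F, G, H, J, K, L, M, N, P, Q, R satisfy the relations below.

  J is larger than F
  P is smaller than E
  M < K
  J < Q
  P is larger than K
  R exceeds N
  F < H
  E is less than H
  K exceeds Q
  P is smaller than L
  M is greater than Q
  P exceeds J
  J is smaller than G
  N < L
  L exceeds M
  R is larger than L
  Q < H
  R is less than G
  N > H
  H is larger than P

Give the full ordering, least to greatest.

F < J < Q < M < K < P < E < H < N < L < R < G

Each adjacent pair is fixed by a given relation: F < J; J < Q; Q < M; M < K; K < P; P < E; E < H; H < N; N < L; L < R; R < G. Chaining them end to end gives the full order.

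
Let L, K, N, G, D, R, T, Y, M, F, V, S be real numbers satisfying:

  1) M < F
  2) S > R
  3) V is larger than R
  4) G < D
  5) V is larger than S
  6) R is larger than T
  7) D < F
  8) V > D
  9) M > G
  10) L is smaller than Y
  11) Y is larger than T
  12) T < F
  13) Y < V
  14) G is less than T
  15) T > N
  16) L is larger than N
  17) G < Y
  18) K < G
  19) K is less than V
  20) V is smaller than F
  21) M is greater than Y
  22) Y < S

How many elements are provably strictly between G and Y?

1

The relations place G below Y. An element lies strictly between them when it is forced above G and also forced below Y.
Above G: {D, T, R, S, M, V, F}. Below Y: {K, N, L, T}.
Intersection: {T} — 1.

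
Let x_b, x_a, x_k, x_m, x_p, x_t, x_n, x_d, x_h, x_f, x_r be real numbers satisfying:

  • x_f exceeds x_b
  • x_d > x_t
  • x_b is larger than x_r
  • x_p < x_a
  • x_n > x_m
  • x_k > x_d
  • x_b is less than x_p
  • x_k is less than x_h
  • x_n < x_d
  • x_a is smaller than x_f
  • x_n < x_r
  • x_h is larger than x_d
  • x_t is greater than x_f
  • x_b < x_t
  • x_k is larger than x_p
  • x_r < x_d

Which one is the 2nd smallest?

The consecutive relations fix a unique order: x_m < x_n < x_r < x_b < x_p < x_a < x_f < x_t < x_d < x_k < x_h.
The 2nd smallest is x_n.

x_n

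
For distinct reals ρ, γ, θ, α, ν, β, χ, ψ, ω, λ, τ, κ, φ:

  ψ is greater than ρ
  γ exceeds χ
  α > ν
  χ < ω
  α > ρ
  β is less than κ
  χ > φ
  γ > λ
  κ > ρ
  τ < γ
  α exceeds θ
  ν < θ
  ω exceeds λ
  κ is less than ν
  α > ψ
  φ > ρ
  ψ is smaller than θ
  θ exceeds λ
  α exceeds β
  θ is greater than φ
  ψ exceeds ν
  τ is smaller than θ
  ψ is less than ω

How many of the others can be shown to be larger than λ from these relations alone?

4

From λ the given relations immediately reach θ, ω, γ.
From those, α — 4 in total.
No other element is forced above λ by the given relations, so the count is 4.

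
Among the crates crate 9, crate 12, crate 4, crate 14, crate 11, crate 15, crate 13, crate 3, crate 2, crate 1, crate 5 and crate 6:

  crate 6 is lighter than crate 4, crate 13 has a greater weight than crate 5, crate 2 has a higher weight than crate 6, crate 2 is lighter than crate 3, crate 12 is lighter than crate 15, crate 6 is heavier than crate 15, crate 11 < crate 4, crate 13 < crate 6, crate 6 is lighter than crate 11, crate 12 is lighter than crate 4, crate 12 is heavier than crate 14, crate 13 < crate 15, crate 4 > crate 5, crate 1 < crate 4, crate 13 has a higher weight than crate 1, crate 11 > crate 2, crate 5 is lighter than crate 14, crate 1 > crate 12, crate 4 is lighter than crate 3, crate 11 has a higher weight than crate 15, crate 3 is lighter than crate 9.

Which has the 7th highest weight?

The consecutive relations fix a unique order: crate 5 < crate 14 < crate 12 < crate 1 < crate 13 < crate 15 < crate 6 < crate 2 < crate 11 < crate 4 < crate 3 < crate 9.
The 7th largest is crate 15.

crate 15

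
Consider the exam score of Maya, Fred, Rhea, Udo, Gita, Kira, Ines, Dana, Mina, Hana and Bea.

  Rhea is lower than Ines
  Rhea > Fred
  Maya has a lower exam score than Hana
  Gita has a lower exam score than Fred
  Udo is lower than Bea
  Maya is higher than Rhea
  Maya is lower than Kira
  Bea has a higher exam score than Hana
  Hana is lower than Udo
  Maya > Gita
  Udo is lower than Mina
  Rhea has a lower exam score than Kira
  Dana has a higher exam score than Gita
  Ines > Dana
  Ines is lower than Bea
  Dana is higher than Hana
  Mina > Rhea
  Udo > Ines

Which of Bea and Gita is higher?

Link the given pairs in sequence: Gita < Fred; Fred < Rhea; Rhea < Maya; Maya < Hana; Hana < Dana; Dana < Ines; Ines < Udo; Udo < Bea.
Together: Gita < Fred < Rhea < Maya < Hana < Dana < Ines < Udo < Bea.
So Gita < Bea; Bea is the higher of the two.

Bea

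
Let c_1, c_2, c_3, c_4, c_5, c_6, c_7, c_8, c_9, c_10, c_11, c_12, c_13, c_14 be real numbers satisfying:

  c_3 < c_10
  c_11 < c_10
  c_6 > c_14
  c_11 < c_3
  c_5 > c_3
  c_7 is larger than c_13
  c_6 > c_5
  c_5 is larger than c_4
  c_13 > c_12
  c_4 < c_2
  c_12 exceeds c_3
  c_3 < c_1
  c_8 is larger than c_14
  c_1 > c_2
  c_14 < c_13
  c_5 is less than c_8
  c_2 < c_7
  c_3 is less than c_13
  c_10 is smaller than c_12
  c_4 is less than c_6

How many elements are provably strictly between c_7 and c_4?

The relations place c_4 below c_7. An element lies strictly between them when it is forced above c_4 and also forced below c_7.
Above c_4: {c_2, c_5, c_6, c_1, c_8}. Below c_7: {c_14, c_2, c_11, c_3, c_10, c_12, c_13}.
Intersection: {c_2} — 1.

1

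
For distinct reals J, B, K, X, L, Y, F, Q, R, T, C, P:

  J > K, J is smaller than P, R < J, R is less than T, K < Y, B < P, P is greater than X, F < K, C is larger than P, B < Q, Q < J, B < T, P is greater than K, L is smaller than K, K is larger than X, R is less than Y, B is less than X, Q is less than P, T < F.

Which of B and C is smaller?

B

B < T < F < K < J < P < C, by transitivity through T, F, K, J, P.
So B < C; B is the smaller of the two.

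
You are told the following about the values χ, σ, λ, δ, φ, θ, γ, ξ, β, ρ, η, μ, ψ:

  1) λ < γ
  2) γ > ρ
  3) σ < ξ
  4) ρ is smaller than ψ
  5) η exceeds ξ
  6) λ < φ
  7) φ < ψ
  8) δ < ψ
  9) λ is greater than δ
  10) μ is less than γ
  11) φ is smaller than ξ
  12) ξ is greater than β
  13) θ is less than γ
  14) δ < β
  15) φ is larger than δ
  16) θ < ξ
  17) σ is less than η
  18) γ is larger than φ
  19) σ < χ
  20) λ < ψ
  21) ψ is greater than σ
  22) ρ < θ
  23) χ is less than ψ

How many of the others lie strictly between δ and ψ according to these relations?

Chaining upward from δ reaches: β, λ, φ, ξ, η, γ.
Chaining downward from ψ reaches: ρ, σ, λ, φ, χ.
Strictly between δ and ψ are those in both lists: λ, φ — 2 elements.

2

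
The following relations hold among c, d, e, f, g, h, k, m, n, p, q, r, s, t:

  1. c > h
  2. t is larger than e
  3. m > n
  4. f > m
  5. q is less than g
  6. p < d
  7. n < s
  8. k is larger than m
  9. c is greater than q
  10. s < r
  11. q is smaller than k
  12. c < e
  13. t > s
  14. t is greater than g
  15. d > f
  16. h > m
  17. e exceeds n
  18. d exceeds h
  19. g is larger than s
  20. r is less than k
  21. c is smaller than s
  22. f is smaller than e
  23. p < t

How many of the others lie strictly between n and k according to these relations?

The relations place n below k. An element lies strictly between them when it is forced above n and also forced below k.
Above n: {m, f, h, c, s, d, e, g, t, r}. Below k: {m, h, q, c, s, r}.
Intersection: {m, h, c, s, r} — 5.

5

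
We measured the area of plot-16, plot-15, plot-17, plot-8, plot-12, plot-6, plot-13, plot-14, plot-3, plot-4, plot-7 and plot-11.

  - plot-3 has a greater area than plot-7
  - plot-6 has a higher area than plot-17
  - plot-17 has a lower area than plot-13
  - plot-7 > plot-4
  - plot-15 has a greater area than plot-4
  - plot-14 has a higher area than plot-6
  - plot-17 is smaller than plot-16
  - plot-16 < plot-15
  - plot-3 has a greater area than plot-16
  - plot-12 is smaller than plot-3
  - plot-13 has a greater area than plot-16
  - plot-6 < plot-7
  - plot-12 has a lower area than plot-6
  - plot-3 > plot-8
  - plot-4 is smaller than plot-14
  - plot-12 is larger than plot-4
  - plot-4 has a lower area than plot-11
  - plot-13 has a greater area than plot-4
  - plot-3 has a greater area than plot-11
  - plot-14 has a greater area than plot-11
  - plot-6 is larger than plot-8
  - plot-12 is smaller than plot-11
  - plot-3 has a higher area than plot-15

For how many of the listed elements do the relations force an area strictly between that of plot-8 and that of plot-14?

1

Chaining upward from plot-8 reaches: plot-6, plot-7, plot-3.
Chaining downward from plot-14 reaches: plot-4, plot-12, plot-17, plot-6, plot-11.
Strictly between plot-8 and plot-14 are those in both lists: plot-6 — 1 element.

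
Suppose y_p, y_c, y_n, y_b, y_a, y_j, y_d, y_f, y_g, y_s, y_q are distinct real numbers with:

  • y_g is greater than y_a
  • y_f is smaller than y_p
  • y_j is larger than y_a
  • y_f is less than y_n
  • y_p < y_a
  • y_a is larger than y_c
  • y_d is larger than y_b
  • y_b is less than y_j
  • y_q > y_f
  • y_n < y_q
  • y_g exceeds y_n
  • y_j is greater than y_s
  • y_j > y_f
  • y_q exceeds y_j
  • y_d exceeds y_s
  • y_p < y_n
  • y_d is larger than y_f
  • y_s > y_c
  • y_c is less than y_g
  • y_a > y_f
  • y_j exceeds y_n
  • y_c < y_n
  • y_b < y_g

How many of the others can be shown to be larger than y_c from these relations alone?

From y_c the given relations immediately reach y_a, y_s, y_n, y_g.
From those, y_j, y_q, y_d — 7 in total.
Nothing else is reachable above y_c; 7 in all.

7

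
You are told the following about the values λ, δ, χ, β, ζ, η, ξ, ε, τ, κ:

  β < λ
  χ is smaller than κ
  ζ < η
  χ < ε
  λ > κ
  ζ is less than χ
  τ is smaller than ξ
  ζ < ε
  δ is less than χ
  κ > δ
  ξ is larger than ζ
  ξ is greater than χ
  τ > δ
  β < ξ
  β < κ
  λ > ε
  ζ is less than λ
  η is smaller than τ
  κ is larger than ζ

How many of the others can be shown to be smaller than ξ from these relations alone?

6

The elements the relations force below ξ are δ, ζ, η, χ, β, τ — no chain reaches any other.
That is 6.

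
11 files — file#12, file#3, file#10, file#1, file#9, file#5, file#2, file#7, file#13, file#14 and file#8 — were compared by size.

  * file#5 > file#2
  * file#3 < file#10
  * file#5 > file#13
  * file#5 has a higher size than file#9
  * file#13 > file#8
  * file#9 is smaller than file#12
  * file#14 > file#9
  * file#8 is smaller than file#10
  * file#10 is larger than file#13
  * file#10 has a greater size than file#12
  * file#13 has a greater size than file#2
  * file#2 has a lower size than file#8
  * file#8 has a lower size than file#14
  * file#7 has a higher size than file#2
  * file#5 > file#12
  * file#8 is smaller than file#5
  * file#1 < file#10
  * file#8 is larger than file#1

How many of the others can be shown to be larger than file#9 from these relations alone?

The elements the relations force above file#9 are file#12, file#14, file#5, file#10 — no chain reaches any other.
That is 4.

4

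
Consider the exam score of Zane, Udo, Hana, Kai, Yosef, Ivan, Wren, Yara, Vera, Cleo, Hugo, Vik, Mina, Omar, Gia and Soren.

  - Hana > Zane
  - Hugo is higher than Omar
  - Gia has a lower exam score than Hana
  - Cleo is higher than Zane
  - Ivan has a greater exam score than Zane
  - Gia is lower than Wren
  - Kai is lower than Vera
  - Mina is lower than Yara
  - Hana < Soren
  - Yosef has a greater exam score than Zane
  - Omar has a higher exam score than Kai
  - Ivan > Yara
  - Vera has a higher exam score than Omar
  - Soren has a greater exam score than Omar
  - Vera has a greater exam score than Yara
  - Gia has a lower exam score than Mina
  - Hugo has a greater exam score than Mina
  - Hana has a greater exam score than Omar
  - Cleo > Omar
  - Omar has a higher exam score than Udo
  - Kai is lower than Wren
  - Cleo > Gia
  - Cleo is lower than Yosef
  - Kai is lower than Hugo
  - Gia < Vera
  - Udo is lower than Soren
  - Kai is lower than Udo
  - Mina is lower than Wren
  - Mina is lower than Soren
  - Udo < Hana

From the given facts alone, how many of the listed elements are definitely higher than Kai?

9

The elements the relations force above Kai are Udo, Omar, Wren, Cleo, Hana, Hugo, Vera, Yosef, Soren — no chain reaches any other.
That is 9.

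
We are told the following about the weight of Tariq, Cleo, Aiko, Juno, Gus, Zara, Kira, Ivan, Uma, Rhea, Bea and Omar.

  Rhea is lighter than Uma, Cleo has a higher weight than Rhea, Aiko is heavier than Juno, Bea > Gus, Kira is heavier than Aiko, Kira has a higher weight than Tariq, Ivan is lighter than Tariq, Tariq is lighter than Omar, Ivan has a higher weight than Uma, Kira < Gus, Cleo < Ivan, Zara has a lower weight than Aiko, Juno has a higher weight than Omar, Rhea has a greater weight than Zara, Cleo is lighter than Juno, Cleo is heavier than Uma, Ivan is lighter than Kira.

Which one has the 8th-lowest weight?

Chaining the given pairs: Zara < Rhea < Uma < Cleo < Ivan < Tariq < Omar < Juno < Aiko < Kira < Gus < Bea.
The 8th smallest is Juno.

Juno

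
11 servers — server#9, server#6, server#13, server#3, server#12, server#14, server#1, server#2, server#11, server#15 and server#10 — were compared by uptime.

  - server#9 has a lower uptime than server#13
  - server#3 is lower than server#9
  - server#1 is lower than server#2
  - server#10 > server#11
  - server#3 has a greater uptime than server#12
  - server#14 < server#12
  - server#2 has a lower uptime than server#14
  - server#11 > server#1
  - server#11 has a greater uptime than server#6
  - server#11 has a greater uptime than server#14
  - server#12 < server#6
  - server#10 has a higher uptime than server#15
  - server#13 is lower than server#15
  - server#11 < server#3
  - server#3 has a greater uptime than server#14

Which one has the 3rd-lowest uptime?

Chaining the given pairs: server#1 < server#2 < server#14 < server#12 < server#6 < server#11 < server#3 < server#9 < server#13 < server#15 < server#10.
Counting 3 from the smallest end gives server#14.

server#14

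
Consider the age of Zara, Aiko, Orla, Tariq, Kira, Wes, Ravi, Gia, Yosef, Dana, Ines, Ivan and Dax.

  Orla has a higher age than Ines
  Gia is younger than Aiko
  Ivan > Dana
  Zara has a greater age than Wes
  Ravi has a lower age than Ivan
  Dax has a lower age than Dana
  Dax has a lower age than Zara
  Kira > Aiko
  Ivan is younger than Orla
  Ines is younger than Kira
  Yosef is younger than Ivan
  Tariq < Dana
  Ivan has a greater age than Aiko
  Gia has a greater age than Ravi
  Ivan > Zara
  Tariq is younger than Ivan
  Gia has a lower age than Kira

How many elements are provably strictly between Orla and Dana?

1

The relations place Dana below Orla. An element lies strictly between them when it is forced above Dana and also forced below Orla.
Above Dana: {Ivan}. Below Orla: {Dax, Wes, Zara, Ravi, Gia, Tariq, Aiko, Yosef, Ines, Ivan}.
Intersection: {Ivan} — 1.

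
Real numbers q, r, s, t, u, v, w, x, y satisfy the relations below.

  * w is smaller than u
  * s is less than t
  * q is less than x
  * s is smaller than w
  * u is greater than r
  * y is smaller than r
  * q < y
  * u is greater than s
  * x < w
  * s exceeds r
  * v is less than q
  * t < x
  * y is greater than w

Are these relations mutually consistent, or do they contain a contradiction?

We have w < y stated directly, yet also y < r < s < t < x < w by chaining the others — so y < w. Contradiction.

inconsistent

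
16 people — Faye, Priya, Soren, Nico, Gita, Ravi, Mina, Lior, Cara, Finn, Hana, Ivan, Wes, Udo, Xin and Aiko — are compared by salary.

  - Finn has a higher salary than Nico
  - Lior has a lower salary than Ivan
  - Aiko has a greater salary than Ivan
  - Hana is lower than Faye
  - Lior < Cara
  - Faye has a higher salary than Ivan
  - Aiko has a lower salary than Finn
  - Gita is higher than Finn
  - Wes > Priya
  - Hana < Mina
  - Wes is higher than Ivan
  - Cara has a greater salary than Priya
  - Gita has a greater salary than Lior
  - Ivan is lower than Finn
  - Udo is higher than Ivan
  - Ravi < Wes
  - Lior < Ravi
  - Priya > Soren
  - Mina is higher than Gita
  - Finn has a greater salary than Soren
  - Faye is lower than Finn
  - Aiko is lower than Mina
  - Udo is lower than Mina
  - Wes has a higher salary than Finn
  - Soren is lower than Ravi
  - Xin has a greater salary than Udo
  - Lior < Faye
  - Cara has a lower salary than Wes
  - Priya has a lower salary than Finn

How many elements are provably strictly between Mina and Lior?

Chaining upward from Lior reaches: Ivan, Faye, Aiko, Finn, Cara, Udo, Gita, Xin, Ravi, Wes.
Chaining downward from Mina reaches: Soren, Nico, Hana, Priya, Ivan, Faye, Aiko, Finn, Udo, Gita.
Strictly between Lior and Mina are those in both lists: Ivan, Faye, Aiko, Finn, Udo, Gita — 6 elements.

6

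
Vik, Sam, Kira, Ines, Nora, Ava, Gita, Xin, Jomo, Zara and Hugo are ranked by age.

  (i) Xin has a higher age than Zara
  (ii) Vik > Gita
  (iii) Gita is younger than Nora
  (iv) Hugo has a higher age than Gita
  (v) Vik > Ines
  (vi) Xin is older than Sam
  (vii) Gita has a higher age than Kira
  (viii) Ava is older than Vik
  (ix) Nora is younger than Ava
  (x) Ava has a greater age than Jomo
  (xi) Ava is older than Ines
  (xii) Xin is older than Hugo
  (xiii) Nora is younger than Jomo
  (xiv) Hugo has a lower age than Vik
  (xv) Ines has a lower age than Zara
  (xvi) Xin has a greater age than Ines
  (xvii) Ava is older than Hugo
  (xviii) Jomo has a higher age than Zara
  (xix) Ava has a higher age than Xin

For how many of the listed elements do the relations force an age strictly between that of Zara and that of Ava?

2

The relations place Zara below Ava. An element lies strictly between them when it is forced above Zara and also forced below Ava.
Above Zara: {Xin, Jomo}. Below Ava: {Sam, Kira, Ines, Gita, Hugo, Nora, Xin, Jomo, Vik}.
Intersection: {Xin, Jomo} — 2.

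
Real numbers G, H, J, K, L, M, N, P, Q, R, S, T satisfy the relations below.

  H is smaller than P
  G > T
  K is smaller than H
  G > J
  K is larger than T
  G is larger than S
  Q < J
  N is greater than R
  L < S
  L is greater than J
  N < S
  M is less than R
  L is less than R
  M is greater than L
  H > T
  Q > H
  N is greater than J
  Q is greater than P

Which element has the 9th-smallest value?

The consecutive relations fix a unique order: T < K < H < P < Q < J < L < M < R < N < S < G.
Counting 9 from the smallest end gives R.

R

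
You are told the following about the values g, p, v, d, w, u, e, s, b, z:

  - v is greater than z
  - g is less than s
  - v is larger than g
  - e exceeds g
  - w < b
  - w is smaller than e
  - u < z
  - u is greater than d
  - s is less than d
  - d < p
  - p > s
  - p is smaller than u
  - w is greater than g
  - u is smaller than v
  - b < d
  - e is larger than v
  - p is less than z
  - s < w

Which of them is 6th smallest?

p

The consecutive relations fix a unique order: g < s < w < b < d < p < u < z < v < e.
Counting 6 from the smallest end gives p.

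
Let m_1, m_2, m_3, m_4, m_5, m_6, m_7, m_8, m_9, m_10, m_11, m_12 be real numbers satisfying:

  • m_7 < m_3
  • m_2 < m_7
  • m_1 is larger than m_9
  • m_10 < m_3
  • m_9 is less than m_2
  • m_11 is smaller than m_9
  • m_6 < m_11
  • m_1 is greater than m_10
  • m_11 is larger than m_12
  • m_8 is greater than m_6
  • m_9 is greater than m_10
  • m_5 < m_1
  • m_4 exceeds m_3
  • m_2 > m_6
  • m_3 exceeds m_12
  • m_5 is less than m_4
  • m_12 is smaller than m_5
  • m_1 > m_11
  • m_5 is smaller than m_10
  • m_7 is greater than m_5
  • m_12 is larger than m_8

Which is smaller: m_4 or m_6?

m_6 < m_8 and m_8 < m_12 give m_6 < m_12.
With m_12 < m_5: m_6 < m_8 < m_12 < m_5.
Then m_5 < m_10 extends the chain to m_10.
Then m_10 < m_9 extends the chain to m_9.
With m_9 < m_2: m_6 < m_8 < m_12 < m_5 < m_10 < m_9 < m_2.
Then m_2 < m_7 extends the chain to m_7.
Then m_7 < m_3 extends the chain to m_3.
Then m_3 < m_4 extends the chain to m_4.
So m_6 < m_4; m_6 is the smaller of the two.

m_6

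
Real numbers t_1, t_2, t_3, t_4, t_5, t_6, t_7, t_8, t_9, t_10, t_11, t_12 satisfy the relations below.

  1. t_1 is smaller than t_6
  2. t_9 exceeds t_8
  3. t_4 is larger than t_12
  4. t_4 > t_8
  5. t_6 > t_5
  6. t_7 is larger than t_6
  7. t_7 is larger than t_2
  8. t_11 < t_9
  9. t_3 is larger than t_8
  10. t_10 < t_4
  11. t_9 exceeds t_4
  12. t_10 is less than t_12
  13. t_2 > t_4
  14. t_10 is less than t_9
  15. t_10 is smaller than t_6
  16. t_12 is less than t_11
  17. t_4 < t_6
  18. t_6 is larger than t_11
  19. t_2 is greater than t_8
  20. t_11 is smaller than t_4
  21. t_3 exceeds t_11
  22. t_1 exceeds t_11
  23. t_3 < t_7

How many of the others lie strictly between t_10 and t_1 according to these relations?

The relations place t_10 below t_1. An element lies strictly between them when it is forced above t_10 and also forced below t_1.
Above t_10: {t_12, t_11, t_3, t_4, t_6, t_2, t_9, t_7}. Below t_1: {t_12, t_11}.
Intersection: {t_12, t_11} — 2.

2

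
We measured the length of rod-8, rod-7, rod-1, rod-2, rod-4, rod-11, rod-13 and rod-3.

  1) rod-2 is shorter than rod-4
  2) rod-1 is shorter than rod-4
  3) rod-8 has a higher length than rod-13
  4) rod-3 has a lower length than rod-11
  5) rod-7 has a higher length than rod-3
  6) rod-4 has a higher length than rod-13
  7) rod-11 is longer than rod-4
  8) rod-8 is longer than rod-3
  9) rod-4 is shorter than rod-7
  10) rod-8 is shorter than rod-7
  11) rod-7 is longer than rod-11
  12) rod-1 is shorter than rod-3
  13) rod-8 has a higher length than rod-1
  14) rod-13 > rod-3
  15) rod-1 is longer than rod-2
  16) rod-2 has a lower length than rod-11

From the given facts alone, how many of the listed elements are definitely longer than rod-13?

4

Directly above rod-13: rod-4, rod-8.
One step further: rod-11, rod-7 (4 so far).
No other element is forced above rod-13 by the given relations, so the count is 4.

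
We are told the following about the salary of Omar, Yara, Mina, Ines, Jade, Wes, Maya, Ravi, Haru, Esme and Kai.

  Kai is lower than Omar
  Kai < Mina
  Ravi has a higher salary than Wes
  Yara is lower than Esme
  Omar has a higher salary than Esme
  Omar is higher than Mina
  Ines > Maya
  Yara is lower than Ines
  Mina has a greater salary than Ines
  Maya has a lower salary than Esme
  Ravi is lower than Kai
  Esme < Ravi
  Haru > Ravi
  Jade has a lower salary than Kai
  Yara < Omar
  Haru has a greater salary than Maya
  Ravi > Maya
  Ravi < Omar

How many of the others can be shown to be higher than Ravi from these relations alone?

4

The elements the relations force above Ravi are Kai, Mina, Omar, Haru — no chain reaches any other.
That is 4.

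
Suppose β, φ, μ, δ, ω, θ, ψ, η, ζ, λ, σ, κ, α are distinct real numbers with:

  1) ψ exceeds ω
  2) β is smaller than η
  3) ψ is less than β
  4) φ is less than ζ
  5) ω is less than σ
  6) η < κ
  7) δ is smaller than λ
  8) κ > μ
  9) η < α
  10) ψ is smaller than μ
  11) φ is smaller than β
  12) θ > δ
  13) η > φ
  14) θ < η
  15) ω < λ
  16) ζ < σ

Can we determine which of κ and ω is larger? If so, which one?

ω < ψ and ψ < β give ω < β.
Then β < η extends the chain to η.
Then η < κ extends the chain to κ.
So κ is larger.

κ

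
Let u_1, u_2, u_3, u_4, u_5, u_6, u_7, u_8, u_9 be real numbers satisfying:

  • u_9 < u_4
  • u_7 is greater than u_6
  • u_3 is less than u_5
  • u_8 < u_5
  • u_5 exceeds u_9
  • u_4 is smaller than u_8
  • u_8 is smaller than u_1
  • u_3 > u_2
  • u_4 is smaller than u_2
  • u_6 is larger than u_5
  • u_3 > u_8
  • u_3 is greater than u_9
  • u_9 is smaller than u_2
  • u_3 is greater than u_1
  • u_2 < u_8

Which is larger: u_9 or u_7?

u_7

u_9 < u_4 and u_4 < u_2 give u_9 < u_2.
With u_2 < u_8: u_9 < u_4 < u_2 < u_8.
Then u_8 < u_1 extends the chain to u_1.
Then u_1 < u_3 extends the chain to u_3.
Then u_3 < u_5 extends the chain to u_5.
With u_5 < u_6: u_9 < u_4 < u_2 < u_8 < u_1 < u_3 < u_5 < u_6.
With u_6 < u_7: u_9 < u_4 < u_2 < u_8 < u_1 < u_3 < u_5 < u_6 < u_7.
So u_9 < u_7; u_7 is the larger of the two.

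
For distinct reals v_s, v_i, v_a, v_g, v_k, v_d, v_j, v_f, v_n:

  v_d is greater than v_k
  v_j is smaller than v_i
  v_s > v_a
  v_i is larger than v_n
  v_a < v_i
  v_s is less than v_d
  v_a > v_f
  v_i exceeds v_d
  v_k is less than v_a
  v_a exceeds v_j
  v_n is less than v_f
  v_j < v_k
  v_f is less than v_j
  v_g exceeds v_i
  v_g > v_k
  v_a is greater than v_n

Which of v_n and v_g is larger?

v_n < v_f < v_j < v_k < v_a < v_s < v_d < v_i < v_g, by transitivity through v_f, v_j, v_k, v_a, v_s, v_d, v_i.
So v_n < v_g; v_g is the larger of the two.

v_g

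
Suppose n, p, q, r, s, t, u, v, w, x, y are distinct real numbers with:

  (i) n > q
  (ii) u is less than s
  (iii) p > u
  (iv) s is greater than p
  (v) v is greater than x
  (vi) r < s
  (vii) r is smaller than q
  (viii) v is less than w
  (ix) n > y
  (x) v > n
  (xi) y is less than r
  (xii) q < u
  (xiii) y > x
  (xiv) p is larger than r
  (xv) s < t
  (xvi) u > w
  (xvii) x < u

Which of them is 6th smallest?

v

The consecutive relations fix a unique order: x < y < r < q < n < v < w < u < p < s < t.
The 6th smallest is v.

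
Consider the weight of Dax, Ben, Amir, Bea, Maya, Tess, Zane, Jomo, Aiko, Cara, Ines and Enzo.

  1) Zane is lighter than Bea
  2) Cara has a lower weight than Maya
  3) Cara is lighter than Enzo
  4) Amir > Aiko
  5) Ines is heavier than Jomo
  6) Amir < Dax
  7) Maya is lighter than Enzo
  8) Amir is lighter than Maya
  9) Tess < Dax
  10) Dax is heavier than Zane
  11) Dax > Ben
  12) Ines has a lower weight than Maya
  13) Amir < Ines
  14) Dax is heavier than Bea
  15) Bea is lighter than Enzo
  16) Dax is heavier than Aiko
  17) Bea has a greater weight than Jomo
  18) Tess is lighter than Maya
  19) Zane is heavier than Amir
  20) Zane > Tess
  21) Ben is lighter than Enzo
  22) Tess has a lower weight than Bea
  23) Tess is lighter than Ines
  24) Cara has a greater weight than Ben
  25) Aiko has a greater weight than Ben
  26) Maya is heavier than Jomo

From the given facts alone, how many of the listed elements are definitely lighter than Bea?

6

From Bea the given relations immediately reach Tess, Jomo, Zane.
From those, Amir — 4 in total.
From those, Aiko — 5 in total.
From those, Ben — 6 in total.
No other element is forced below Bea by the given relations, so the count is 6.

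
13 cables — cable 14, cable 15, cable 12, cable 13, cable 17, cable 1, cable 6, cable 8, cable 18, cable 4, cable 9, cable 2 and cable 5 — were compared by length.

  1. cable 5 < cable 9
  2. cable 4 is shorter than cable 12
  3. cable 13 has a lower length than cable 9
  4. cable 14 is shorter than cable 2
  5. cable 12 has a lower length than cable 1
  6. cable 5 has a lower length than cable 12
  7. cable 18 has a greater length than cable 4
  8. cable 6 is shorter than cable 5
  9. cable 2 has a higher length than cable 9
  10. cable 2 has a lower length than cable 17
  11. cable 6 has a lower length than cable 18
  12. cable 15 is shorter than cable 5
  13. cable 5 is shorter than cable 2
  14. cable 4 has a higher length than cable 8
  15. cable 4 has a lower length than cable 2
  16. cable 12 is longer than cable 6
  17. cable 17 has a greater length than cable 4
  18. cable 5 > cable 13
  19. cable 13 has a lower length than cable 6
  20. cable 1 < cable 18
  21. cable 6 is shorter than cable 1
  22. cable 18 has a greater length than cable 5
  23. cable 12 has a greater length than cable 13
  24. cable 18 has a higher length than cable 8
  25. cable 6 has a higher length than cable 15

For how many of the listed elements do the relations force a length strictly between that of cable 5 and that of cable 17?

The relations place cable 5 below cable 17. An element lies strictly between them when it is forced above cable 5 and also forced below cable 17.
Above cable 5: {cable 12, cable 1, cable 9, cable 2, cable 18}. Below cable 17: {cable 8, cable 15, cable 13, cable 6, cable 14, cable 4, cable 9, cable 2}.
Intersection: {cable 9, cable 2} — 2.

2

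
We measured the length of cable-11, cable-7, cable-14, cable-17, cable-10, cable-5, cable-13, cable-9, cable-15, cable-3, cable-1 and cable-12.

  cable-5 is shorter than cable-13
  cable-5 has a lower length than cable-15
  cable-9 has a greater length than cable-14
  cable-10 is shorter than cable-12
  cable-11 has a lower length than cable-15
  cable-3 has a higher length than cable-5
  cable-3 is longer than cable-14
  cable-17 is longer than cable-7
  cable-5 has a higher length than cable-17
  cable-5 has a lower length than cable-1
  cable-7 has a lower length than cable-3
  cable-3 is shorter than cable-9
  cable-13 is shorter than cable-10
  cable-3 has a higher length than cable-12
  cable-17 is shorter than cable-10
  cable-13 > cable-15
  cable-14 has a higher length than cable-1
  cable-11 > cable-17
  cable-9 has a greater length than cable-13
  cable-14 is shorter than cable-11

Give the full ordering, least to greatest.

The consecutive links are each given: cable-7 < cable-17; cable-17 < cable-5; cable-5 < cable-1; cable-1 < cable-14; cable-14 < cable-11; cable-11 < cable-15; cable-15 < cable-13; cable-13 < cable-10; cable-10 < cable-12; cable-12 < cable-3; cable-3 < cable-9.

cable-7 < cable-17 < cable-5 < cable-1 < cable-14 < cable-11 < cable-15 < cable-13 < cable-10 < cable-12 < cable-3 < cable-9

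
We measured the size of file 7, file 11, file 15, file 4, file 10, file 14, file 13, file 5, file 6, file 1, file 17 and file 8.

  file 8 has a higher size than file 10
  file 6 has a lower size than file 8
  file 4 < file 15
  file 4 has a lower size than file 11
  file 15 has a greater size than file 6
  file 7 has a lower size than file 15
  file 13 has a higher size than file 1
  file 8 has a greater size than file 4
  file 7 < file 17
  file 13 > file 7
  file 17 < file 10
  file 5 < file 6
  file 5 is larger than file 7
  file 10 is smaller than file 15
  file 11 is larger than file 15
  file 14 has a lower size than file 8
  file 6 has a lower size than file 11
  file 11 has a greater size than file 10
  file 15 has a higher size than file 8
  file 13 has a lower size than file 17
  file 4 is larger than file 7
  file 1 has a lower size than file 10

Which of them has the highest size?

file 1 is not greatest since file 1 < file 13; file 7 is not greatest since file 7 < file 5; file 13 is not greatest since file 13 < file 17; file 5 is not greatest since file 5 < file 6; file 17 is not greatest since file 17 < file 10; file 6 is not greatest since file 6 < file 15; file 10 is not greatest since file 10 < file 11; file 4 is not greatest since file 4 < file 15; file 14 is not greatest since file 14 < file 8; file 8 is not greatest since file 8 < file 15; file 15 is not greatest since file 15 < file 11.
Only file 11 has nothing above it, so file 11 is the highest size.

file 11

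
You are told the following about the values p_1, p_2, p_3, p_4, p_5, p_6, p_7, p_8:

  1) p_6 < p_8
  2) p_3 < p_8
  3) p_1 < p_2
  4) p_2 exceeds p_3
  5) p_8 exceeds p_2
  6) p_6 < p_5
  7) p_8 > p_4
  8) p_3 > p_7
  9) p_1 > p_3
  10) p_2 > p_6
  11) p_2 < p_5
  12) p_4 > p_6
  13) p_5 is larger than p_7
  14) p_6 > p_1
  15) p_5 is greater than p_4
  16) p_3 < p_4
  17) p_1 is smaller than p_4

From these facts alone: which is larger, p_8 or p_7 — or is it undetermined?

Link the given pairs in sequence: p_7 < p_3; p_3 < p_1; p_1 < p_6; p_6 < p_4; p_4 < p_8.
Together: p_7 < p_3 < p_1 < p_6 < p_4 < p_8.
So p_8 is larger.

p_8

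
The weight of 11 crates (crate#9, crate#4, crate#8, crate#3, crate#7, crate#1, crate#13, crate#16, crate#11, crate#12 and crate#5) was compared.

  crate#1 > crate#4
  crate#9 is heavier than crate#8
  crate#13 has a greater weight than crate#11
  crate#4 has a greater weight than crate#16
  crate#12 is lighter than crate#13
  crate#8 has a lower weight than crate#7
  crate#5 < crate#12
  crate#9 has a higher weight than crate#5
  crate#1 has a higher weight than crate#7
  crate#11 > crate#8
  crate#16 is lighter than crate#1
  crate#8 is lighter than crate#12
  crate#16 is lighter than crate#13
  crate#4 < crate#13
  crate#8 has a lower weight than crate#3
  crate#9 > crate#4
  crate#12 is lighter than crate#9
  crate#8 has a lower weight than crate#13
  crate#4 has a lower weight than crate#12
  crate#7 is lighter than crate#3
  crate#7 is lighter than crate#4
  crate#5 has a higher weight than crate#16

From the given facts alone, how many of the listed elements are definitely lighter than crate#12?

5

From crate#12 the given relations immediately reach crate#5, crate#8, crate#4.
From those, crate#16, crate#7 — 5 in total.
No other element is forced below crate#12 by the given relations, so the count is 5.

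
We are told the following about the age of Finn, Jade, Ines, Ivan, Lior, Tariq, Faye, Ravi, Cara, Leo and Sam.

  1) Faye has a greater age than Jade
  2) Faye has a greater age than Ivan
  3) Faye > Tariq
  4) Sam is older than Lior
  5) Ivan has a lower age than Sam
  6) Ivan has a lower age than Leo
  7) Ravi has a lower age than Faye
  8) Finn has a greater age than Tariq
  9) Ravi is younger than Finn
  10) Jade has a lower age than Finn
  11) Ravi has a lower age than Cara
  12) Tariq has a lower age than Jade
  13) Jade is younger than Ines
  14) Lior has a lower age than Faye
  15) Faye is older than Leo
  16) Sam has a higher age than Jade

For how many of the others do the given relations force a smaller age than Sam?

4

Directly below Sam: Lior, Jade, Ivan.
One step further: Tariq (4 so far).
Nothing else is reachable below Sam; 4 in all.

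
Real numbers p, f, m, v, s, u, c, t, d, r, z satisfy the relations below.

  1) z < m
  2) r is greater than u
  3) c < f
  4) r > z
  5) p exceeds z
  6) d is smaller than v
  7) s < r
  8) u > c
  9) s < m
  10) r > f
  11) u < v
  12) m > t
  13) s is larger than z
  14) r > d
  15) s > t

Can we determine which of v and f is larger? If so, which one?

Following every chain through f: above f we get r; below f we get c.
v is not reached, and no chain runs the other way from v to f.
So the given relations leave the order of f and v undetermined.

undetermined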